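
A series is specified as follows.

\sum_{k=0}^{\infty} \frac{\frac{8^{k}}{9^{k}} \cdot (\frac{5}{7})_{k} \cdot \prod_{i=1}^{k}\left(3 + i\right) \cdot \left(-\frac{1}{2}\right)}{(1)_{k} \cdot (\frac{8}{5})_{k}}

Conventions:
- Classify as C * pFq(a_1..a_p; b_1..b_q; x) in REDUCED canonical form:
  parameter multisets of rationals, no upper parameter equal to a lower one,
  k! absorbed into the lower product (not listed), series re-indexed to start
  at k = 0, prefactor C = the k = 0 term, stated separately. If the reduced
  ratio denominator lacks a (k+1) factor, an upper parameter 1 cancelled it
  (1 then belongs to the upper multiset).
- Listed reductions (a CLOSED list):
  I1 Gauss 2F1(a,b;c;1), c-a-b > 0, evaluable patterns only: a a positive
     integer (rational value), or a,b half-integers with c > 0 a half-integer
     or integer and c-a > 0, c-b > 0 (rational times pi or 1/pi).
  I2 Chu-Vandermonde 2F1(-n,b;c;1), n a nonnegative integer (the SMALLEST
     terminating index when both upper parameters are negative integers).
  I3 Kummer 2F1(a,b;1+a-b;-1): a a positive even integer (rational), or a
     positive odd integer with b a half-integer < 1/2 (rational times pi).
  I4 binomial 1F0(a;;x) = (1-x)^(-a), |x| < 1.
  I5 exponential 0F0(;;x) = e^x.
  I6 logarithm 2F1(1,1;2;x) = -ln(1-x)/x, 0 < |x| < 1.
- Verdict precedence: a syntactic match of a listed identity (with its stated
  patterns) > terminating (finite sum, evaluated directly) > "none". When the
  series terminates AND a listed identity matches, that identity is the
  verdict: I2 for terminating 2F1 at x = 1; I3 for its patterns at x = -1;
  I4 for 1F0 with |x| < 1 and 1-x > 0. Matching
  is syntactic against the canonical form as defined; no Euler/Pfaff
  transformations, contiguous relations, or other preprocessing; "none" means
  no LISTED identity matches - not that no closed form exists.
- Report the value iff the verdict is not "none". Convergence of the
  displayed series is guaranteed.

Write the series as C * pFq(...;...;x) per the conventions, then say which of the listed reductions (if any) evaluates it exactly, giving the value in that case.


Prefactor -\frac{1}{2}, argument \frac{8}{9}: 2F1 with upper {\frac{5}{7}, 4} over lower {\frac{8}{5}}. Verdict: none - at argument \frac{8}{9} the multisets {\frac{5}{7}, 4} ; {\frac{8}{5}} match no listed identity.

The tell: t_0 = -\frac{1}{2} here, and the running product (C = -1/2) telescopes to a rising factorial.
Term ratio: r(k) = \frac{8}{9} * (k+\frac{5}{7}) (k+4) / [(k+\frac{8}{5}) (k+1)] ; factor over Q: parameters, x = \frac{8}{9}, and C = -\frac{1}{2}.


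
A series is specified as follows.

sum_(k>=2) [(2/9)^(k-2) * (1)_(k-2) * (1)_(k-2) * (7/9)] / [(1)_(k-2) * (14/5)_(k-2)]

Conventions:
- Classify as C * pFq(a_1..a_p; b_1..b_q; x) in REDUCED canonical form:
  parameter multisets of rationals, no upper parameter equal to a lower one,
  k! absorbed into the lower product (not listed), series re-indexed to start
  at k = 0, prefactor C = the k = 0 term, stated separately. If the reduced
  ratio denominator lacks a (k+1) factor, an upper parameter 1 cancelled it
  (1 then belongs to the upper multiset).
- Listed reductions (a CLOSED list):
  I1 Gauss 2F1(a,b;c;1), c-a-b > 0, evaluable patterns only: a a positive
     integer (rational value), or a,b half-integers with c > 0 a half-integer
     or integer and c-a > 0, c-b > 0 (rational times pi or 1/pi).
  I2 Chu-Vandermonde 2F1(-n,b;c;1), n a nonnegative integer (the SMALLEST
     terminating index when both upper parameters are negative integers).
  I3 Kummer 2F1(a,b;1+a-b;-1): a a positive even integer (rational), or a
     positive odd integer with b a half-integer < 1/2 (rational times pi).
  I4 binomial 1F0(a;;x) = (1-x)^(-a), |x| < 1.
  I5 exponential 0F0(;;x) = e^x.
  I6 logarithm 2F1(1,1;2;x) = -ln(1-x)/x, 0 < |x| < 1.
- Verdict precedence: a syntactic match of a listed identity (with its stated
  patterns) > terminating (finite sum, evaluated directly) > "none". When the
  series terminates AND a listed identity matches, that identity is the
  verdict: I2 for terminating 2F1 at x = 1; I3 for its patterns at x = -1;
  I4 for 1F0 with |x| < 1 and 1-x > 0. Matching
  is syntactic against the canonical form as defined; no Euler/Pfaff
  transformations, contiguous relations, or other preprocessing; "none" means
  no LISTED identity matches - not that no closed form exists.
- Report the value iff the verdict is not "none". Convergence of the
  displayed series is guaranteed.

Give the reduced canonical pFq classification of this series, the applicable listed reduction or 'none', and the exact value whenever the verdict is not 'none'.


This is 7/9 * 2F1(1, 1; 14/5; 2/9) in reduced canonical form. Verdict: no listed reduction: x = 2/9 and upper {1, 1} fail every I1-I6 pattern.

Key observation: t_0 being 7/9, (1)_k (prefactor 7/9) is k! itself.
Step ratio: r(k) = (2/9) * (k+1) (k+1) / [(k+14/5) (k+1)] - rational in k, leading ratio (2/9); with t_0 = 7/9, classification follows.


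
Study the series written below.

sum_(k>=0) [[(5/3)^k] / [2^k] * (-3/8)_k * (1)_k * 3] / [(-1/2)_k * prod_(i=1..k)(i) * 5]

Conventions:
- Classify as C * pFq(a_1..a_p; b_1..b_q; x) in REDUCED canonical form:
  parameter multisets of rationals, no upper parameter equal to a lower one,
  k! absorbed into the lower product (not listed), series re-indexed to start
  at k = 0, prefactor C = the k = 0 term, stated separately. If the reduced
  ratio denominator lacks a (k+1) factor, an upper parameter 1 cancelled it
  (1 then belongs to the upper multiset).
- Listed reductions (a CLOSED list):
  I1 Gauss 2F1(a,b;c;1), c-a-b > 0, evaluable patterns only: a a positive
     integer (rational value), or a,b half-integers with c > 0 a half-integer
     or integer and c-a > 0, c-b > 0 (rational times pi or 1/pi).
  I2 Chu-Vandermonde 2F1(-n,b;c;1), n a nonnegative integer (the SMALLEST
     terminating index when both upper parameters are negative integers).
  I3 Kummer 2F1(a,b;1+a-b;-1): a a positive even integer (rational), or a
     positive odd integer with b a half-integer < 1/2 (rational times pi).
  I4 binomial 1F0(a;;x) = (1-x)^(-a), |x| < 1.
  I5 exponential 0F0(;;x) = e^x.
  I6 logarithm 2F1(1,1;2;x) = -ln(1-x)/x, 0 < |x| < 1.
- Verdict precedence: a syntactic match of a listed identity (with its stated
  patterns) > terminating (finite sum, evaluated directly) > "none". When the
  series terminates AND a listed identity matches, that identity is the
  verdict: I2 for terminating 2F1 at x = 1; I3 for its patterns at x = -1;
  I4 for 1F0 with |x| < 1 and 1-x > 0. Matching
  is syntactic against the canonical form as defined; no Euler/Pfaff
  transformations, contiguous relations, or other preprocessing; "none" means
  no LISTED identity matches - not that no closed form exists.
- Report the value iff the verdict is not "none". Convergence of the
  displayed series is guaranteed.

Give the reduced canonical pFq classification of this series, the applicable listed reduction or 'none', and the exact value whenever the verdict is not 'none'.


Canonical form: C = 3/5 times 2F1 with upper {-3/8, 1}, lower {-1/2}, x = 5/6. Verdict: none. No listed pattern accepts 2F1(-3/8, 1; -1/2; 5/6).

The tell: t_0 = 3/5 here, and the product of the first k integers (C = 3/5, x = 5/6) is k!.
Step ratio: r(k) = (5/6) * (k-3/8) (k+1) / [(k-1/2) (k+1)] - rational in k. x = (5/6); t_0 = 3/5; negate the roots.


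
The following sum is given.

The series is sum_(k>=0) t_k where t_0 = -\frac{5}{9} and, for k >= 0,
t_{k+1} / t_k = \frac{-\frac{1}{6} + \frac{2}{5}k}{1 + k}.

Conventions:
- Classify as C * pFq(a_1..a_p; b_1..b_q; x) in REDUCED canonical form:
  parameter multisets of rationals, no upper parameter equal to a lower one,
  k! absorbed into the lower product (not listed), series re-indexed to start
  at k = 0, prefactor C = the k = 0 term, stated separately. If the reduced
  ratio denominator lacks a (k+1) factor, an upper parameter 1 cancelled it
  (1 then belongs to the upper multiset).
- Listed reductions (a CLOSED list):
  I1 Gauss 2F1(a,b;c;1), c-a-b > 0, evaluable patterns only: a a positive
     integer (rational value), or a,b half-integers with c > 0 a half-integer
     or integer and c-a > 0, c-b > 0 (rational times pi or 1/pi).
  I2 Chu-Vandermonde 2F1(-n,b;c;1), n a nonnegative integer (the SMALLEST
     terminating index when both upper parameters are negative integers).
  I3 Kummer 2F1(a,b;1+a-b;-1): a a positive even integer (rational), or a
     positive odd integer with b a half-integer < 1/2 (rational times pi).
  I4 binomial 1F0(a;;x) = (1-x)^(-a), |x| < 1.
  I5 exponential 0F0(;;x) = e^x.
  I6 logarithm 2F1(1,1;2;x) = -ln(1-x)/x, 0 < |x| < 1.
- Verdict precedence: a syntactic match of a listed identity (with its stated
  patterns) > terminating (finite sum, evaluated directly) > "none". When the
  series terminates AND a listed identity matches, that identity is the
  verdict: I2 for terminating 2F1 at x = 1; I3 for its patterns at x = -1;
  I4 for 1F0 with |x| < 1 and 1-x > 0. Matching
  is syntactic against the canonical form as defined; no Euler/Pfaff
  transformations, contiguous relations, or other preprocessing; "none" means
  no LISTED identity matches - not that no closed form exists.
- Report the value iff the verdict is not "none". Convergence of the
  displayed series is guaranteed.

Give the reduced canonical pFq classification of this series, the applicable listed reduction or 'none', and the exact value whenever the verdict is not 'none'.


x = \frac{2}{5} here; the reduced form reads 1F0, upper {-\frac{5}{12}}, lower {-}, C = -\frac{5}{9}. Verdict (x = \frac{2}{5}): the I4 binomial reduction applies (the 1F0 binomial series: exponent 5/12, x = \frac{2}{5}). Hence: \left(-\frac{5}{9}\right) \cdot \left(\frac{3}{5}\right)^{\frac{5}{12}}.

Structural cue: from the first term -\frac{5}{9}: the expanded ratio factors over Q; prefactor -5/9, roots give parameters.
Ratio: r(k) = \frac{2}{5} * (k-\frac{5}{12}) / [(k+1)] - rational in k, leading ratio \frac{2}{5}; with t_0 = -\frac{5}{9}, classification follows.


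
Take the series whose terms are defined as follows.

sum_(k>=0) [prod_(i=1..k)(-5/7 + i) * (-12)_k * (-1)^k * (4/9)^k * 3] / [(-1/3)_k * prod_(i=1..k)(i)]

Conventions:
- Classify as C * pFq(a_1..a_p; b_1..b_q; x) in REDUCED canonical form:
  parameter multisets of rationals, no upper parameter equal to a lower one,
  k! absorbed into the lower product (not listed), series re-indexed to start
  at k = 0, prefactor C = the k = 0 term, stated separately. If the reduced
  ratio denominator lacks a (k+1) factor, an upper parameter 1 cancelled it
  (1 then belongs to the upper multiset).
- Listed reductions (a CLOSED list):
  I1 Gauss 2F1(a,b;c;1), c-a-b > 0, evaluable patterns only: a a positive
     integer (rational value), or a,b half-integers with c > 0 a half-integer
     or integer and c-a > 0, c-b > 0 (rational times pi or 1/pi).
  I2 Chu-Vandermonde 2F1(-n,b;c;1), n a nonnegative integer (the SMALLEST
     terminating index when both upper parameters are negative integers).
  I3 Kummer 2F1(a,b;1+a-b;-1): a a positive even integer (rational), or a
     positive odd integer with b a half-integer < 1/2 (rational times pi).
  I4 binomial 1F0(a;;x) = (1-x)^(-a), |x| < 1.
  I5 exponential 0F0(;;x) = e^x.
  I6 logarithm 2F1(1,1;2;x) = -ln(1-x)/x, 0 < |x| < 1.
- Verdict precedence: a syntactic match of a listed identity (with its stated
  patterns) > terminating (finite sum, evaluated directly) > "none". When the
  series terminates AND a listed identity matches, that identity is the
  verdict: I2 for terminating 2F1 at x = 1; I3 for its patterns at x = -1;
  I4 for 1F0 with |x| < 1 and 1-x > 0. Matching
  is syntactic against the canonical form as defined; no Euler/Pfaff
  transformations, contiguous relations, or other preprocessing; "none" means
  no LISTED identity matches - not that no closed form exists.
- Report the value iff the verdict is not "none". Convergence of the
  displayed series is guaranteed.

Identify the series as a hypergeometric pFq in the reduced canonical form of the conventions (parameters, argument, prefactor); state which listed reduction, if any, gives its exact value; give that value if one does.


At argument -4/9: a 2F1 with upper {-12, 2/7}, lower {-1/3}, scaled by C = 3. Verdict: terminating (-12 upstairs). 13 nonzero terms in all; added directly. Exact value: -251410029983865409/400248501991317.

Key step: t_0 being 3, the running product (C = 3, x = -4/9) telescopes to a rising factorial.
Adjacent-term ratio: r(k) = (-4/9) * (k-12) (k+2/7) / [(k-1/3) (k+1)] - rational in k, leading ratio (-4/9); with t_0 = 3, classification follows.


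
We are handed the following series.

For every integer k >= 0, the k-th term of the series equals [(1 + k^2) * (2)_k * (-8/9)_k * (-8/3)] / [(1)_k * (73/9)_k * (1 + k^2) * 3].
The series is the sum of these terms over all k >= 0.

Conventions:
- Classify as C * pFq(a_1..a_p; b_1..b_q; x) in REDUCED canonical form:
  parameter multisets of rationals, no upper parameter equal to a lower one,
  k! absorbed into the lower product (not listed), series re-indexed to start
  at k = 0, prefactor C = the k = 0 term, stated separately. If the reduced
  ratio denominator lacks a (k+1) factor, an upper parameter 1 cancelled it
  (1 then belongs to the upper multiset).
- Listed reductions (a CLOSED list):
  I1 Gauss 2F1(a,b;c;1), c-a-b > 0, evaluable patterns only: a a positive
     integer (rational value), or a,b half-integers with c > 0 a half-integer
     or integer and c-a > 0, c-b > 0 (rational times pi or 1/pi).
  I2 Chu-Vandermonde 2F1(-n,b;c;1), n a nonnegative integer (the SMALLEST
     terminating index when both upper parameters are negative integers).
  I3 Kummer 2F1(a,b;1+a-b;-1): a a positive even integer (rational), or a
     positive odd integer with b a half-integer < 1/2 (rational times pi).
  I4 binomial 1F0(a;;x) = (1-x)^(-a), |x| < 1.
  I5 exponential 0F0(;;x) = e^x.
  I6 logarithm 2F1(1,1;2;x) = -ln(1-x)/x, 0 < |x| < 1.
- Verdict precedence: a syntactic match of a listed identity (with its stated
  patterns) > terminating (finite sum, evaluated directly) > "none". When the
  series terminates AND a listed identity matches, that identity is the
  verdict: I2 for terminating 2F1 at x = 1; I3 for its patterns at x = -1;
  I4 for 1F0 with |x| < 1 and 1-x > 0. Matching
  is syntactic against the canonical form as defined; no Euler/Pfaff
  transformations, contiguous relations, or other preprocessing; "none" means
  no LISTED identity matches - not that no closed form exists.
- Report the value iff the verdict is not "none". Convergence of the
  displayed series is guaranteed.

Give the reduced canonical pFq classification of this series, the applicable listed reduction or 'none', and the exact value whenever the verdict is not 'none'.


Key step: with t_0 = -8/9, the constant factors (C = -8/9) combine into one prefactor.
Ratio: r(k) = 1 * (k-8/9) (k+2) / [(k+73/9) (k+1)] - poly over poly, x = 1 from leading terms; C = -8/9 at k = 0.

The series (x = 1) is 2F1: upper {-8/9, 2}, lower {73/9}, prefactor -8/9. Verdict (x = 1): Gauss (I1, integer-parameter pattern) applies (x = 1: the Gamma ratio telescopes since c-a-b = 7 > 0 and a = 2 in Z>0). Its exact value is -3520/5103.


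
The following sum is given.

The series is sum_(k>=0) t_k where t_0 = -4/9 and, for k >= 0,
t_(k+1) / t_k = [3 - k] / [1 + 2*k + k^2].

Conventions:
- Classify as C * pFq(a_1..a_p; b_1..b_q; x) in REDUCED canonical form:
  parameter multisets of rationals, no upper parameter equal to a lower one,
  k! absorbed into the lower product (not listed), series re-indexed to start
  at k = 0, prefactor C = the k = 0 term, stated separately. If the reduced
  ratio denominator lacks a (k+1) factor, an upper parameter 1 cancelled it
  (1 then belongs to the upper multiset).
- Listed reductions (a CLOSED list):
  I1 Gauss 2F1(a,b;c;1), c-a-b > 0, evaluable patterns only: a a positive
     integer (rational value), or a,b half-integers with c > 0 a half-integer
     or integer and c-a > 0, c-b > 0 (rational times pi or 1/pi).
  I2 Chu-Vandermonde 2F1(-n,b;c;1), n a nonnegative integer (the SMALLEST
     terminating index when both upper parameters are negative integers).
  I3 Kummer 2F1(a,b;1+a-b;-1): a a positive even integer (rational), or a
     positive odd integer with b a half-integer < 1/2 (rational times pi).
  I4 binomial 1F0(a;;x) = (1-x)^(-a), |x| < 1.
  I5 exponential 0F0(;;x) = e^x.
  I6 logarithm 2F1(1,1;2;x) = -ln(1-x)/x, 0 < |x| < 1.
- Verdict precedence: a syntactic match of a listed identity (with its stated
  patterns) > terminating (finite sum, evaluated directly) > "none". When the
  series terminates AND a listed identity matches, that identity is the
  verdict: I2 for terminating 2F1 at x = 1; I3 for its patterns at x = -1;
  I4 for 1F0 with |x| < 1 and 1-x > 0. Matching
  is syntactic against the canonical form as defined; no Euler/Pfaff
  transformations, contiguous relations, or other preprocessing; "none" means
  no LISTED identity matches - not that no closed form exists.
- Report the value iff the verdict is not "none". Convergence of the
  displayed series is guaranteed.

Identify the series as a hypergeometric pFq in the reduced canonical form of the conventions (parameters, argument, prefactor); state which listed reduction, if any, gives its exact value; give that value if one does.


The tell: with t_0 = -4/9, roots of the ratio polynomials (C = -4/9, x = -1) are the negated parameters.
Adjacent-term ratio: r(k) = (-1) * (k-3) / [(k+1) (k+1)] - rational; roots negated = parameters, x = (-1), C = -4/9.

Reduced: x = -1, 1F1, upper = {-3}, lower = {1}, C = -4/9. Verdict: terminating (-3 upstairs). 4 nonzero terms in all; added directly. Hence: -68/27.


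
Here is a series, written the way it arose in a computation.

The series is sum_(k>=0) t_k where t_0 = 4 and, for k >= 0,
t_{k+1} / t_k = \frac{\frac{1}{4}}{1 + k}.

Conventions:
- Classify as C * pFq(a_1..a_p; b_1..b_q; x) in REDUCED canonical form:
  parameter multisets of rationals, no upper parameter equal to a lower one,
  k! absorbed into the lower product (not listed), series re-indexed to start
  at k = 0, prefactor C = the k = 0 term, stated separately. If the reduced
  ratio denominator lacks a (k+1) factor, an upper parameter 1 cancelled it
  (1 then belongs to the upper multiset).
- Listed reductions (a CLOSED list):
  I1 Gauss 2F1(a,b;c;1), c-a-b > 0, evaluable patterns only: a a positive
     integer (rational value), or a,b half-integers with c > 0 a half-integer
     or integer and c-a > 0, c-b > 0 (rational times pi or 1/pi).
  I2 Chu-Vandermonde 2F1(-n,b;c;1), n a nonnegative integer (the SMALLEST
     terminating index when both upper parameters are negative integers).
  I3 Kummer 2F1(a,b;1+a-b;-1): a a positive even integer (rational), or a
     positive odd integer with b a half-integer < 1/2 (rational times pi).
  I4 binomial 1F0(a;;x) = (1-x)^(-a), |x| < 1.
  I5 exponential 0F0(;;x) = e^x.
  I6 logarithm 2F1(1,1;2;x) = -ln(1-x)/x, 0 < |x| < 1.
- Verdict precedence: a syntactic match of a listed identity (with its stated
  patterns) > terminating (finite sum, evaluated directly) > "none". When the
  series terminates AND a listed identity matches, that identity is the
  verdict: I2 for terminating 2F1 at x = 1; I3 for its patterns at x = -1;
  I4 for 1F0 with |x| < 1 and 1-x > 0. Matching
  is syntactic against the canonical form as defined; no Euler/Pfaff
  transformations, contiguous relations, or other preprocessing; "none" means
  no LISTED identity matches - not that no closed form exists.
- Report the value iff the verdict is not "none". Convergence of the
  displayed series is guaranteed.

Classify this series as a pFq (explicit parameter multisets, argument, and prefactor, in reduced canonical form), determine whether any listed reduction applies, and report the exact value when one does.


This is 4 * 0F0(-; -; \frac{1}{4}) in reduced canonical form. Verdict: the I5 exponential reduction applies (the 0F0 exponential series at x = \frac{1}{4}). Hence: 4 \cdot e^{\frac{1}{4}}.

Structural cue: x = \frac{1}{4} and factor the ratio over Q (prefactor 4): negated roots = parameters.
Ratio: r(k) = \frac{1}{4} * 1 / [(k+1)] - rational in k. x = \frac{1}{4}; t_0 = 4; negate the roots.


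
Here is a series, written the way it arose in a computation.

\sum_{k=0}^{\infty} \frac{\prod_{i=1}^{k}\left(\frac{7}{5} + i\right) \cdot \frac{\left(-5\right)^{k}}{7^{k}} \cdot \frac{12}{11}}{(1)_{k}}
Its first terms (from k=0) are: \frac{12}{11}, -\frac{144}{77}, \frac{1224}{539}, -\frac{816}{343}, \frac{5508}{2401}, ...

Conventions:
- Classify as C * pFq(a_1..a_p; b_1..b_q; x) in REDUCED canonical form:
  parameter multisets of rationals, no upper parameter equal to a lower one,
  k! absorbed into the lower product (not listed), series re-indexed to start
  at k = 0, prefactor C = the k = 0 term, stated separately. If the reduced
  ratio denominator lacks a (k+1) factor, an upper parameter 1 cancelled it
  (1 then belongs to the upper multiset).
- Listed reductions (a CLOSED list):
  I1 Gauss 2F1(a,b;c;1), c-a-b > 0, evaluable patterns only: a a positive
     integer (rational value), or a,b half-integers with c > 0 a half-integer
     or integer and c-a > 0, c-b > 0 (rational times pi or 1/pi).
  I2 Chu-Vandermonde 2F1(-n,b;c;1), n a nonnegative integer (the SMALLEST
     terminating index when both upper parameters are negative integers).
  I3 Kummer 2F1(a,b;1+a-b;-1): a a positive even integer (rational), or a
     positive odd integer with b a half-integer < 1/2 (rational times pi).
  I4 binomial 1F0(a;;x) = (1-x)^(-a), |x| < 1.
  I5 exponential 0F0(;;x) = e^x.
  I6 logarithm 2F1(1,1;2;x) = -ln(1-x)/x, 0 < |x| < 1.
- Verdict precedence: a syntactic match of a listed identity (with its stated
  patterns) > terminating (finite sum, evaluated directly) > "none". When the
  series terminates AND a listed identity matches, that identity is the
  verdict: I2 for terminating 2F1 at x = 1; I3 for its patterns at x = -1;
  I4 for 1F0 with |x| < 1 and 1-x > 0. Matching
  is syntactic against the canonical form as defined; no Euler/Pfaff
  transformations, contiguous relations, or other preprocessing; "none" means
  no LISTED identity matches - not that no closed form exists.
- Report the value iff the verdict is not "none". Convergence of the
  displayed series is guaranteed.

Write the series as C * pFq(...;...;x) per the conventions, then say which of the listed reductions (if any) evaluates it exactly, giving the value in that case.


Reduced: x = -\frac{5}{7}, 1F0, upper = {\frac{12}{5}}, lower = {-}, C = \frac{12}{11}. Verdict: this is binomial (I4) (the 1F0 binomial series: exponent -12/5, x = -\frac{5}{7}). Sum: \frac{12}{11} \cdot \left(\frac{12}{7}\right)^{-\frac{12}{5}}.

Structural cue: from the first term \frac{12}{11}: the running product (prefactor 12/11) telescopes to a rising factorial.
Adjacent-term ratio: r(k) = -\frac{5}{7} * (k+\frac{12}{5}) / [(k+1)] - rational in k, leading ratio -\frac{5}{7}; with t_0 = \frac{12}{11}, classification follows.


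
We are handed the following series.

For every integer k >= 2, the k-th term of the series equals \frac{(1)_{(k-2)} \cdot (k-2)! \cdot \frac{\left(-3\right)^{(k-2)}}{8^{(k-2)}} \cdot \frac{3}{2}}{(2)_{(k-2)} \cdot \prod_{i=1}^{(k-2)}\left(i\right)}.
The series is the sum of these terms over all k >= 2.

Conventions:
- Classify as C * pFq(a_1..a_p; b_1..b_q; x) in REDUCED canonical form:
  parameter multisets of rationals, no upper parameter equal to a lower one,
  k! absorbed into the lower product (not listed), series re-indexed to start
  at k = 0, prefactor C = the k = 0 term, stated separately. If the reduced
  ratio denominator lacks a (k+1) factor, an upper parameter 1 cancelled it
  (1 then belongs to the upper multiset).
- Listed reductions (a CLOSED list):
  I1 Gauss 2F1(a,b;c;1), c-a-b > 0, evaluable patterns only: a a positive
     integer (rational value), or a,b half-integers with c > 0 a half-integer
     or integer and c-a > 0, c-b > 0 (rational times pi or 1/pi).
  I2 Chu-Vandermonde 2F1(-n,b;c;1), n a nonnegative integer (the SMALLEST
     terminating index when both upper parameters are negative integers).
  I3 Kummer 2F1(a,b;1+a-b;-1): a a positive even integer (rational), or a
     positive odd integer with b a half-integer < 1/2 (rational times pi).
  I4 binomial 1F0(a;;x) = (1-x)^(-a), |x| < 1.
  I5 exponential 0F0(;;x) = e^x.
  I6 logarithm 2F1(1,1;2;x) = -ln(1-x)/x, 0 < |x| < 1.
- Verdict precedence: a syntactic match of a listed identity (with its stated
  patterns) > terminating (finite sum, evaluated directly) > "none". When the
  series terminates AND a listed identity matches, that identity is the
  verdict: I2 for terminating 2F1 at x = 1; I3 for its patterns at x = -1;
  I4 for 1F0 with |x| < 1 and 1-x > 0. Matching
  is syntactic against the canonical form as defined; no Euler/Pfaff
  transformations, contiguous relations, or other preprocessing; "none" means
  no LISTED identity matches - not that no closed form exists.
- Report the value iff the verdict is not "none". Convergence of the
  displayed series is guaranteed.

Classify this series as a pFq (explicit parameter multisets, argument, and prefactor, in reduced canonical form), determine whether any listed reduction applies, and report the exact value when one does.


Reduced: x = -\frac{3}{8}, 2F1, upper = {1, 1}, lower = {2}, C = \frac{3}{2}. Verdict: the logarithmic series (I6) fires (the logarithm: parameters (1,1;2), x = -\frac{3}{8}). Hence: 4 \cdot \ln\left(\frac{11}{8}\right).

First insight: from the first term \frac{3}{2}: the two geometric factors (C = 3/2) combine into one argument.
Consecutive-term ratio: r(k) = -\frac{3}{8} * (k+1) (k+1) / [(k+2) (k+1)] - rational; roots negated = parameters, x = -\frac{3}{8}, C = \frac{3}{2}.


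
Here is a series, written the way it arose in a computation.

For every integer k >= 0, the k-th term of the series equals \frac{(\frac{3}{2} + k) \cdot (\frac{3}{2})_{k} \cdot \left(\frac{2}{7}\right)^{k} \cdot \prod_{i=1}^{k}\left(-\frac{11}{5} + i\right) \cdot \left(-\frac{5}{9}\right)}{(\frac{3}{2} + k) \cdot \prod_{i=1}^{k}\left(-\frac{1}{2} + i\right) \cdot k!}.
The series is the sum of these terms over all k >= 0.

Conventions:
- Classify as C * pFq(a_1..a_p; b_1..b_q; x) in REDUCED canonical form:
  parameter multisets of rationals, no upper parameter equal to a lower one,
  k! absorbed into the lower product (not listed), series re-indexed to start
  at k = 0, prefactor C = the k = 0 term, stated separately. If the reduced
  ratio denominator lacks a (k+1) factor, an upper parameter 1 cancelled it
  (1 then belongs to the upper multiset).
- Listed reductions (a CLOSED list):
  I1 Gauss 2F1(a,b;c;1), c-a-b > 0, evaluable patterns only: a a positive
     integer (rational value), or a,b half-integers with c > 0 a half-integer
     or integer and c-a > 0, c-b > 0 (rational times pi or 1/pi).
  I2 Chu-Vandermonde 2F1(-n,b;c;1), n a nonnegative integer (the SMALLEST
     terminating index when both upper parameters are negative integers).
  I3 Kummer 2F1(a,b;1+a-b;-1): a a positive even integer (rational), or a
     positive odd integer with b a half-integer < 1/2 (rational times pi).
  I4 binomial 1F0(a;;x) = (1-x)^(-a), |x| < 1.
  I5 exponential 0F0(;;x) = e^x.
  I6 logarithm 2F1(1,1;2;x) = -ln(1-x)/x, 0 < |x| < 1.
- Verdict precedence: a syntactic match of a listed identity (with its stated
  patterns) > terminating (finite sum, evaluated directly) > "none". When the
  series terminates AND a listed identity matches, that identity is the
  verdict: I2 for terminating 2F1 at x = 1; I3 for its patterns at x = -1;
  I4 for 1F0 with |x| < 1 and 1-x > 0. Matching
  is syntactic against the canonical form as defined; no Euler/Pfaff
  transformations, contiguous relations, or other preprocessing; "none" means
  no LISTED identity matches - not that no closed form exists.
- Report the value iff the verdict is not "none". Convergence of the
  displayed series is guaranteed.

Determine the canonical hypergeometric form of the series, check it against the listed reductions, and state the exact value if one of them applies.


Structural cue: t_0 = -\frac{5}{9} here, and the lower running product (prefactor -5/9) is a rising factorial.
Term ratio: r(k) = \frac{2}{7} * (k-\frac{6}{5}) (k+\frac{3}{2}) / [(k+\frac{1}{2}) (k+1)] ; factor over Q: parameters, x = \frac{2}{7}, and C = -\frac{5}{9}.

Reduced: x = \frac{2}{7}, 2F1, upper = {-\frac{6}{5}, \frac{3}{2}}, lower = {\frac{1}{2}}, C = -\frac{5}{9}. Verdict: none. No listed pattern accepts 2F1(-\frac{6}{5}, \frac{3}{2}; \frac{1}{2}; \frac{2}{7}).


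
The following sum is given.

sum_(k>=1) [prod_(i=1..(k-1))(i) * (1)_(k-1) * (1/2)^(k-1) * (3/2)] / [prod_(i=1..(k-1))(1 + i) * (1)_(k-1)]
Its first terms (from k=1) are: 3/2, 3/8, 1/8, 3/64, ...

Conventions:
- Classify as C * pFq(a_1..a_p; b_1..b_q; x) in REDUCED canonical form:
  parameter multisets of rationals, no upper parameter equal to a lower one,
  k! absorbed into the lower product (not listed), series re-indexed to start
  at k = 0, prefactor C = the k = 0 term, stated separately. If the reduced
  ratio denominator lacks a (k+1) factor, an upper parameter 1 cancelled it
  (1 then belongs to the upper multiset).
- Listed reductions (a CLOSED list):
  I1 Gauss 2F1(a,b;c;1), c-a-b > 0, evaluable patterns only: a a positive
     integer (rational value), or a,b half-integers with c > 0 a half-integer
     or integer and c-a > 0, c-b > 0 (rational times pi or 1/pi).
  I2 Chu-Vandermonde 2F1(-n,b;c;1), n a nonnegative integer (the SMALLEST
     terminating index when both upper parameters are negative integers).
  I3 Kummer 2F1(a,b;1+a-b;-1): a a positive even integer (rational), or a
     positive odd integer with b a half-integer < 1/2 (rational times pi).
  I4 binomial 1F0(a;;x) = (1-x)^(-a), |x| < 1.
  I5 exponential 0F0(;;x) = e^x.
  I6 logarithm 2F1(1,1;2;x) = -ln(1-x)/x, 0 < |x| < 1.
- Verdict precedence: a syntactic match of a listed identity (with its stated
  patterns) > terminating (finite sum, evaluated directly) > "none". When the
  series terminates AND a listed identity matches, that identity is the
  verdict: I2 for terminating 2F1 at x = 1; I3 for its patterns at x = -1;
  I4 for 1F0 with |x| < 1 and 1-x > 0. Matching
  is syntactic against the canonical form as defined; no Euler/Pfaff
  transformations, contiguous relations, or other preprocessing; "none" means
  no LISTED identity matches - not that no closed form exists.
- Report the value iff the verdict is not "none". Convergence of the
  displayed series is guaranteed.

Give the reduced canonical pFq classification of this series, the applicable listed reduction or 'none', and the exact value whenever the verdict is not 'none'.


Canonical form: C = 3/2 times 2F1 with upper {1, 1}, lower {2}, x = 1/2. Verdict: the I6 logarithm reduction matches (the logarithm: parameters (1,1;2), x = 1/2). Value: (-3) * ln(1/2).

First insight: from the first term 3/2: the running product (C = 3/2, x = 1/2) telescopes to a rising factorial.
Consecutive-term ratio: r(k) = (1/2) * (k+1) (k+1) / [(k+2) (k+1)] ; factor over Q: parameters, x = (1/2), and C = 3/2.


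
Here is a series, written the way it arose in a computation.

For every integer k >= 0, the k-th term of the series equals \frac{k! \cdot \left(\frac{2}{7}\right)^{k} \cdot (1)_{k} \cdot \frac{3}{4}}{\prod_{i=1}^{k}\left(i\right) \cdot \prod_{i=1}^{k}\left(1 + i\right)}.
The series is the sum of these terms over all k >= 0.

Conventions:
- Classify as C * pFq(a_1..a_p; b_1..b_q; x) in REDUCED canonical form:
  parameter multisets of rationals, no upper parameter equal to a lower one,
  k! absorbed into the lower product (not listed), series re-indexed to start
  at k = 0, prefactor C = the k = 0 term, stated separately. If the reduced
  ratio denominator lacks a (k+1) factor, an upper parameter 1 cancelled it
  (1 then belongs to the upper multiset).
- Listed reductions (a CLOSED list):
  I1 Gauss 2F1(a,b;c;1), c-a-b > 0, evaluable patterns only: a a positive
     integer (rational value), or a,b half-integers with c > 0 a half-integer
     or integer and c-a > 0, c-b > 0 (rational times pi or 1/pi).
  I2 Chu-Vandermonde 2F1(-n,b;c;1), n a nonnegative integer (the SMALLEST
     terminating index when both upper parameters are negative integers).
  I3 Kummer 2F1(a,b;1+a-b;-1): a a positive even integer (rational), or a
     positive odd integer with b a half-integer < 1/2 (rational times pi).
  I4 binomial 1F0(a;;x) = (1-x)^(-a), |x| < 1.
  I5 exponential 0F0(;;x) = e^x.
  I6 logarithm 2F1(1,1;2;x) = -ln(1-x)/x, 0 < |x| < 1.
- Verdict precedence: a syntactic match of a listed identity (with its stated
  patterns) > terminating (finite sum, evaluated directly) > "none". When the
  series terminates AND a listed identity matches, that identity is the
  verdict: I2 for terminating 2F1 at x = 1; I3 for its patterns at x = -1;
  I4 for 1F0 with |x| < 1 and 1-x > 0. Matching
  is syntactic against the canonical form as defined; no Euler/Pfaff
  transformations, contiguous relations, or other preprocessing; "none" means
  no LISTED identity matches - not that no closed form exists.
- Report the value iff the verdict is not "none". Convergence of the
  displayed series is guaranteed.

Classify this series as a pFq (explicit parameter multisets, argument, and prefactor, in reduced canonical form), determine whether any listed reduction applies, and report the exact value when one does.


Prefactor \frac{3}{4}, argument \frac{2}{7}: 2F1 with upper {1, 1} over lower {2}. Verdict: this is the I6 logarithm reduction (the logarithm: parameters (1,1;2), x = \frac{2}{7}). Exact value: \left(-\frac{21}{8}\right) \cdot \ln\left(\frac{5}{7}\right).

The tell: with t_0 = \frac{3}{4}, the product of the first k integers (C = 3/4) is k!.
Consecutive-term ratio: r(k) = \frac{2}{7} * (k+1) (k+1) / [(k+2) (k+1)] - rational; roots negated = parameters, x = \frac{2}{7}, C = \frac{3}{4}.


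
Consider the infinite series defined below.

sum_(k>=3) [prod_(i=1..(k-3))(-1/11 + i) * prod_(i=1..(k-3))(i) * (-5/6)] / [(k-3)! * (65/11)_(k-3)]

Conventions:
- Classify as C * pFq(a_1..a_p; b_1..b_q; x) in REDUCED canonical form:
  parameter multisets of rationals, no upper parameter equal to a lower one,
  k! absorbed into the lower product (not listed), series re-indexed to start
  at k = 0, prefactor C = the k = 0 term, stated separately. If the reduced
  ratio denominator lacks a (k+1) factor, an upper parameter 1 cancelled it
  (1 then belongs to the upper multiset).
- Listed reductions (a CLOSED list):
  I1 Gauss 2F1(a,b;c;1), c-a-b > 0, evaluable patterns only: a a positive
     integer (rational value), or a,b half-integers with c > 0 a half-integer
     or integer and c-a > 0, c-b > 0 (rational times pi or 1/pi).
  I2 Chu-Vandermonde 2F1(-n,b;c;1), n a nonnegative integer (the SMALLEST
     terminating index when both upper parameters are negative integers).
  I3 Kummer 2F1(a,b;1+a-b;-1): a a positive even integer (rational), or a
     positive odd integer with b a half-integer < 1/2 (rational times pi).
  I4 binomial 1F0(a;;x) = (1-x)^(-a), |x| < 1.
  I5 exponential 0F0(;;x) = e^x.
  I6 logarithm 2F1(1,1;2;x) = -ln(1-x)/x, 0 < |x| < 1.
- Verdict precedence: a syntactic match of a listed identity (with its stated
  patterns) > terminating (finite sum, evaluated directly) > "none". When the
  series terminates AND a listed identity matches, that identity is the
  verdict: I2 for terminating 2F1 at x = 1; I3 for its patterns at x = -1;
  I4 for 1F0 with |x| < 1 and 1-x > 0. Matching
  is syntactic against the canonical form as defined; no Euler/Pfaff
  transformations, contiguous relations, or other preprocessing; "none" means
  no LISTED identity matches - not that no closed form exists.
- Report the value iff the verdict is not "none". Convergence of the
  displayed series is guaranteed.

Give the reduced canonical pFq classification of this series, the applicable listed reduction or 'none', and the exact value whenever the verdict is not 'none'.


Key observation: from the first term -5/6: the running product (C = -5/6) telescopes to a rising factorial.
Consecutive-term ratio: r(k) = 1 * (k+10/11) (k+1) / [(k+65/11) (k+1)] - poly over poly, x = 1 from leading terms; C = -5/6 at k = 0.

x = 1 here; the reduced form reads 2F1, upper {10/11, 1}, lower {65/11}, C = -5/6. Verdict: Gauss (I1, integer-parameter pattern) matches (x = 1: the Gamma ratio telescopes since c-a-b = 4 > 0 and a = 1 in Z>0). Its exact value is -45/44.


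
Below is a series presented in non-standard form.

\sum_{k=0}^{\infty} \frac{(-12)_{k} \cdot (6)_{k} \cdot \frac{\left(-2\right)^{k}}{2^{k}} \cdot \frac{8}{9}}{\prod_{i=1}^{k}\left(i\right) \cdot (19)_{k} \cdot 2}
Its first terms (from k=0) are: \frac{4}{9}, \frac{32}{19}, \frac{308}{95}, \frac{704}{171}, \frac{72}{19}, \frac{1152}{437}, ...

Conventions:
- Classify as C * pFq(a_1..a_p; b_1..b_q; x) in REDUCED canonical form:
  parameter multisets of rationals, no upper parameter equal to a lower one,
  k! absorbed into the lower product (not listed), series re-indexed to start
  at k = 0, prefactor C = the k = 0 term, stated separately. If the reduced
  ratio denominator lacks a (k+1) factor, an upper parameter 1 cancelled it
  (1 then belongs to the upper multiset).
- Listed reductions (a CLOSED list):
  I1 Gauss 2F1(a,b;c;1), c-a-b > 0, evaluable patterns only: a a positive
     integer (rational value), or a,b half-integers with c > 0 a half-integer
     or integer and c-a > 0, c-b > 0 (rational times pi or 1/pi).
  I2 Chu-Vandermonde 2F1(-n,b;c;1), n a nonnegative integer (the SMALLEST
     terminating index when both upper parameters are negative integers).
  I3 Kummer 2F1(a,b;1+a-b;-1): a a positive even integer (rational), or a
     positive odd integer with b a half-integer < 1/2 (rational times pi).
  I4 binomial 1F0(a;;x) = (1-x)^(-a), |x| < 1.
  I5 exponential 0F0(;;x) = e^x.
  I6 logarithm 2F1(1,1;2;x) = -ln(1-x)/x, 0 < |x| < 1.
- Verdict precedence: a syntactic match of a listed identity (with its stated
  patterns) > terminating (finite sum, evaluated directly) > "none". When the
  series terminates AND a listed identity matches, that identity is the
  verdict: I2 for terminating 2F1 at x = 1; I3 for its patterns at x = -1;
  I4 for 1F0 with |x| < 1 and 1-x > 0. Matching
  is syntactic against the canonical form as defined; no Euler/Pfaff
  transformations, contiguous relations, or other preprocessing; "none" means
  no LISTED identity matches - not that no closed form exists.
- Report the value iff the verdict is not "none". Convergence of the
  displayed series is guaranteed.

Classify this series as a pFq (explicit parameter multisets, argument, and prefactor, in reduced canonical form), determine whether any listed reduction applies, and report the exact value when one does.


Classification (C = \frac{4}{9}): 2F1 with upper {-12, 6}, lower {19}, argument x = -1. Verdict: this is the Kummer evaluation I3 (x = -1; c = 19 equals 1+a-b for upper {-12, 6}: listed pattern). Its exact value is \frac{272}{15}.

The tell: t_0 being \frac{4}{9}, the constant factors (C = 4/9) combine into one prefactor.
Step ratio: r(k) = -1 * (k-12) (k+6) / [(k+19) (k+1)] - rational in k, leading ratio -1; with t_0 = \frac{4}{9}, classification follows.


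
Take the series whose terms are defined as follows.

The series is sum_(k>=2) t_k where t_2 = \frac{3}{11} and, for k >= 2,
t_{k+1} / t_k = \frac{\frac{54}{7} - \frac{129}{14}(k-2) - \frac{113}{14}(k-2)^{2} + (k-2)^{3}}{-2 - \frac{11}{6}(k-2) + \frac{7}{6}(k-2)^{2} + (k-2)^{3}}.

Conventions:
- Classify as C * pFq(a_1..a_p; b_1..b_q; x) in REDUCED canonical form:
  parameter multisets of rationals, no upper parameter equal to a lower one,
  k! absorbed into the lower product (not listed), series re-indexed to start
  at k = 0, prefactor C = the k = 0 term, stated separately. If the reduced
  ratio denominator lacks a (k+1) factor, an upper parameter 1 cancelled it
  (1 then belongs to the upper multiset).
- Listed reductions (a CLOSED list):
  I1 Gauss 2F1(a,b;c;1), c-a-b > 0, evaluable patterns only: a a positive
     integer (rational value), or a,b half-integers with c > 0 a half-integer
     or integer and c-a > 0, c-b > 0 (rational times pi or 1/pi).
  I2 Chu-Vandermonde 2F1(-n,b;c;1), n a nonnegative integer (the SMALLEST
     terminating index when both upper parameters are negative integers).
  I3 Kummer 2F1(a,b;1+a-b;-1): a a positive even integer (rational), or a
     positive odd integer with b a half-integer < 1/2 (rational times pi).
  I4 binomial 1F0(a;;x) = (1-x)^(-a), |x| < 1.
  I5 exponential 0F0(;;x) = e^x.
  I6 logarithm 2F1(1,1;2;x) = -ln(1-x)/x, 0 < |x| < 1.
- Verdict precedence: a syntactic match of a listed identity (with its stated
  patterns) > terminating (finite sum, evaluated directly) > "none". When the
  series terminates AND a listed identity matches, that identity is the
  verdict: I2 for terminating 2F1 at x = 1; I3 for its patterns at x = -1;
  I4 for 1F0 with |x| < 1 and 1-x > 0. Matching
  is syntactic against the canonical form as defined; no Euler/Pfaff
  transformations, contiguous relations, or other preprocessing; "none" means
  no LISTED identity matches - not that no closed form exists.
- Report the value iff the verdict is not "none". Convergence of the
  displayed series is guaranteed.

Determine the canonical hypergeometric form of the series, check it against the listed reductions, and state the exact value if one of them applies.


Key observation: from the first term \frac{3}{11}: the ratio is unreduced: k + 3/2 divides both sides (C = 3/11, x = 1).
Ratio: r(k) = 1 * (k-9) (k-\frac{4}{7}) / [(k-\frac{4}{3}) (k+1)] - rational in k. x = 1; t_0 = \frac{3}{11}; negate the roots.

With C = \frac{3}{11}: the canonical form is 2F1(-9, -\frac{4}{7}; -\frac{4}{3}; 1). Verdict: Chu-Vandermonde (I2) matches (terminating 2F1 at x = 1 with n = 9, b = -4/7, c = -\frac{4}{3}). Value: -\frac{1624191972}{3107227739}.
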